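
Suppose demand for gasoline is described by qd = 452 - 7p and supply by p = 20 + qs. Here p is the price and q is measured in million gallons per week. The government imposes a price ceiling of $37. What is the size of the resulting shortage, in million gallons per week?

Rearranging supply gives qs = p - 20. In a free market, 452 - 7p = p - 20 gives the equilibrium p* = 59, q* = 39.
Since 37 < 59, the ceiling is binding.
At p = 37: qd = 452 - 7·37 = 193 and qs = 37 - 20 = 17.
Shortage = qd - qs = 193 - 17 = 176.

176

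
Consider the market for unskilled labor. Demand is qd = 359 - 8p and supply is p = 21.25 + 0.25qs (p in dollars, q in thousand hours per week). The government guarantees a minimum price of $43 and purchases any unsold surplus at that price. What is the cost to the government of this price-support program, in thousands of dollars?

3096

Rearranging supply gives qs = 4p - 85. Equilibrium: 359 - 8p = 4p - 85, so 444 = 12p and p* = 37, q* = 63.
The floor of 43 is above the equilibrium price 37, so it binds.
At p = 43: qd = 359 - 8·43 = 15 and qs = 4·43 - 85 = 87.
Surplus = qs - qd = 72.
Government expenditure = surplus × support price = 72 × 43 = 3096.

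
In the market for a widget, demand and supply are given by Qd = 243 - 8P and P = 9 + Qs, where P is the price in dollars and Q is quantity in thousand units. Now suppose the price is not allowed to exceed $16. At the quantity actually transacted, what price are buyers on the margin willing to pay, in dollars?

29.5

Rearranging supply gives Qs = P - 9. Equilibrium: 243 - 8P = P - 9, so 252 = 9P and P* = 28, Q* = 19.
Because the ceiling (16) lies below the market-clearing price, it is binding.
At P = 16: Qd = 243 - 8·16 = 115 and Qs = 16 - 9 = 7.
Only 7 units reach the market. On the demand curve, the marginal buyer's willingness to pay at Q = 7 is (243 - 7)/8 = 29.5.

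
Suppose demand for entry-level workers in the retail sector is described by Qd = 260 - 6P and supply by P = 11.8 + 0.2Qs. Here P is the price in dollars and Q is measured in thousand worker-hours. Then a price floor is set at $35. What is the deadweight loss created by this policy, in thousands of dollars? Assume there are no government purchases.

Rearranging supply gives Qs = 5P - 59. Equilibrium: 260 - 6P = 5P - 59, so 319 = 11P and P* = 29, Q* = 86.
Since 35 > 29, the floor is binding.
At P = 35: Qd = 260 - 6·35 = 50 and Qs = 5·35 - 59 = 116.
Quantity traded falls to 50. At Q = 50 the demand price is (260 - 50)/6 = 35 and the supply price is (59 + 50)/5 = 21.8.
Deadweight loss = ½ · (35 - 21.8) · (86 - 50) = ½ · 13.2 · 36 = 237.6.

237.6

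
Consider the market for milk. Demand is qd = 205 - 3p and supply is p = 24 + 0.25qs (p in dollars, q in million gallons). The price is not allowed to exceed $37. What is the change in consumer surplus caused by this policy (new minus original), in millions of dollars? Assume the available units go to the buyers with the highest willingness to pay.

Rearranging supply gives qs = 4p - 96. Setting quantity demanded equal to quantity supplied, 205 - 3p = 4p - 96, gives p* = 43 and q* = 76.
The ceiling of 37 is below the equilibrium price 43, so it binds.
At p = 37: qd = 205 - 3·37 = 94 and qs = 4·37 - 96 = 52.
Consumer surplus without the control is ½ · (205/3 - 43) · 76 = 2888/3.
With the ceiling, 52 units are sold at 37 (assume they go to the highest-value buyers). The demand price at q = 52 is 51, so CS = ½ · [(205/3 - 37) + (51 - 37)] · 52 = 3536/3.
Change in consumer surplus = 3536/3 - 2888/3 = 216.

216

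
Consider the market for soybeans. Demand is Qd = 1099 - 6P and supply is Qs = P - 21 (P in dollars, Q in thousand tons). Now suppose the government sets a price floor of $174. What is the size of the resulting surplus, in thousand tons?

Without the control the market clears where 1099 - 6P = P - 21, i.e. P* = 160 and Q* = 139.
Because the floor (174) lies above the market-clearing price, it is binding.
At P = 174: Qd = 1099 - 6·174 = 55 and Qs = 174 - 21 = 153.
Surplus = Qs - Qd = 153 - 55 = 98.

98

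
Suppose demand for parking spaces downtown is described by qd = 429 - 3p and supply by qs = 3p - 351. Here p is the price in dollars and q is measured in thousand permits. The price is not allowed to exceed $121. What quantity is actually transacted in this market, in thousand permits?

12

Equilibrium: 429 - 3p = 3p - 351, so 780 = 6p and p* = 130, q* = 39.
The ceiling of 121 is below the equilibrium price 130, so it binds.
At p = 121: qd = 429 - 3·121 = 66 and qs = 3·121 - 351 = 12.
The quantity actually transacted is the short side, supply: 12.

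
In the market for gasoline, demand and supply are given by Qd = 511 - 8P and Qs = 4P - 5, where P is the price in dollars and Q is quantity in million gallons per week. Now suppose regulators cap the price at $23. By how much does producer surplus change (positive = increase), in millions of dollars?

-2540

Setting quantity demanded equal to quantity supplied, 511 - 8P = 4P - 5, gives P* = 43 and Q* = 167.
Because the ceiling (23) lies below the market-clearing price, it is binding.
At P = 23: Qd = 511 - 8·23 = 327 and Qs = 4·23 - 5 = 87.
Producer surplus without the control is ½ · (43 - 1.25) · 167 = 3486.125.
With the ceiling, producers sell 87 units at 23, so PS = ½ · (23 - 1.25) · 87 = 946.125.
Change in producer surplus = 946.125 - 3486.125 = -2540.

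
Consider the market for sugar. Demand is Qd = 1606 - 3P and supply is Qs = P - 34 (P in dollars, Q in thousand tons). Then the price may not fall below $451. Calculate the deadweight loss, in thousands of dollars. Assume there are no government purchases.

In a free market, 1606 - 3P = P - 34 gives the equilibrium P* = 410, Q* = 376.
The floor of 451 is above the equilibrium price 410, so it binds.
At P = 451: Qd = 1606 - 3·451 = 253 and Qs = 451 - 34 = 417.
Quantity traded falls to 253. At Q = 253 the demand price is (1606 - 253)/3 = 451 and the supply price is 34 + 253 = 287.
Deadweight loss = ½ · (451 - 287) · (376 - 253) = ½ · 164 · 123 = 10086.

10086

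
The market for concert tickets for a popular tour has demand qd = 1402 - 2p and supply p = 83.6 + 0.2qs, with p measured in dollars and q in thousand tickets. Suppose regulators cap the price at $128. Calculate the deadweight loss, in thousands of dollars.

152460

Rearranging supply gives qs = 5p - 418. Setting quantity demanded equal to quantity supplied, 1402 - 2p = 5p - 418, gives p* = 260 and q* = 882.
The ceiling of 128 is below the equilibrium price 260, so it binds.
At p = 128: qd = 1402 - 2·128 = 1146 and qs = 5·128 - 418 = 222.
Quantity traded falls to 222. At q = 222 the demand price is (1402 - 222)/2 = 590 and the supply price is (418 + 222)/5 = 128.
Deadweight loss = ½ · (590 - 128) · (882 - 222) = ½ · 462 · 660 = 152460.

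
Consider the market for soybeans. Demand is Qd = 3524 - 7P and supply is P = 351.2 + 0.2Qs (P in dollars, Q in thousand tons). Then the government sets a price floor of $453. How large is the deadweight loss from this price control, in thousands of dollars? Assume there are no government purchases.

Rearranging supply gives Qs = 5P - 1756. Equilibrium: 3524 - 7P = 5P - 1756, so 5280 = 12P and P* = 440, Q* = 444.
Since 453 > 440, the floor is binding.
At P = 453: Qd = 3524 - 7·453 = 353 and Qs = 5·453 - 1756 = 509.
Quantity traded falls to 353. At Q = 353 the demand price is (3524 - 353)/7 = 453 and the supply price is (1756 + 353)/5 = 421.8.
Deadweight loss = ½ · (453 - 421.8) · (444 - 353) = ½ · 31.2 · 91 = 1419.6.

1419.6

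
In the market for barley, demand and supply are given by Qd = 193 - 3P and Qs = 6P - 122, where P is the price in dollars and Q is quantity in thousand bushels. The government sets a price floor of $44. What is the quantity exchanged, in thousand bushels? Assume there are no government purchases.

Setting quantity demanded equal to quantity supplied, 193 - 3P = 6P - 122, gives P* = 35 and Q* = 88.
Because the floor (44) lies above the market-clearing price, it is binding.
At P = 44: Qd = 193 - 3·44 = 61 and Qs = 6·44 - 122 = 142.
The quantity actually transacted is the short side, demand: 61.

61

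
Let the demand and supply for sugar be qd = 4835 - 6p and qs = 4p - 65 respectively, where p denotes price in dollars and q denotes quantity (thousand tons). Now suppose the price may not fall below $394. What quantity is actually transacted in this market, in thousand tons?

1895

Equilibrium: 4835 - 6p = 4p - 65, so 4900 = 10p and p* = 490, q* = 1895.
The floor of 394 is below the equilibrium price 490, so it is not binding; the market clears at p* = 490, q* = 1895.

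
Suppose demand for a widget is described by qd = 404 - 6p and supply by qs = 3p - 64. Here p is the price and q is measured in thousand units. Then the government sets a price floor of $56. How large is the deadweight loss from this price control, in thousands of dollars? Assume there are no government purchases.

In a free market, 404 - 6p = 3p - 64 gives the equilibrium p* = 52, q* = 92.
The floor of 56 is above the equilibrium price 52, so it binds.
At p = 56: qd = 404 - 6·56 = 68 and qs = 3·56 - 64 = 104.
Quantity traded falls to 68. At q = 68 the demand price is (404 - 68)/6 = 56 and the supply price is (64 + 68)/3 = 44.
Deadweight loss = ½ · (56 - 44) · (92 - 68) = ½ · 12 · 24 = 144.

144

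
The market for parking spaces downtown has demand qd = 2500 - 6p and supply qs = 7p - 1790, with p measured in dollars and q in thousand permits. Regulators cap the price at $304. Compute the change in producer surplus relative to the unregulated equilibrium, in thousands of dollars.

Without the control the market clears where 2500 - 6p = 7p - 1790, i.e. p* = 330 and q* = 520.
Since 304 < 330, the ceiling is binding.
At p = 304: qd = 2500 - 6·304 = 676 and qs = 7·304 - 1790 = 338.
Producer surplus without the control is ½ · (330 - 1790/7) · 520 = 135200/7.
With the ceiling, producers sell 338 units at 304, so PS = ½ · (304 - 1790/7) · 338 = 57122/7.
Change in producer surplus = 57122/7 - 135200/7 = -11154.

-11154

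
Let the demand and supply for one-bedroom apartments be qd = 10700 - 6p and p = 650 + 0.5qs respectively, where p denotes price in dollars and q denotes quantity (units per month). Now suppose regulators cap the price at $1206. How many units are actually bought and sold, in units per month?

1112

Rearranging supply gives qs = 2p - 1300. Without the control the market clears where 10700 - 6p = 2p - 1300, i.e. p* = 1500 and q* = 1700.
The ceiling of 1206 is below the equilibrium price 1500, so it binds.
At p = 1206: qd = 10700 - 6·1206 = 3464 and qs = 2·1206 - 1300 = 1112.
The quantity actually transacted is the short side, supply: 1112.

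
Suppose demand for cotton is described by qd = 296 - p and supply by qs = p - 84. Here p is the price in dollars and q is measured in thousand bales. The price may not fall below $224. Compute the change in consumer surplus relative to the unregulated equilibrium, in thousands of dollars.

-3026

In a free market, 296 - p = p - 84 gives the equilibrium p* = 190, q* = 106.
The floor of 224 is above the equilibrium price 190, so it binds.
At p = 224: qd = 296 - 224 = 72 and qs = 224 - 84 = 140.
Consumer surplus without the control is ½ · (296 - 190) · 106 = 5618.
With the floor, consumers buy 72 units at 224, so CS = ½ · (296 - 224) · 72 = 2592.
Change in consumer surplus = 2592 - 5618 = -3026.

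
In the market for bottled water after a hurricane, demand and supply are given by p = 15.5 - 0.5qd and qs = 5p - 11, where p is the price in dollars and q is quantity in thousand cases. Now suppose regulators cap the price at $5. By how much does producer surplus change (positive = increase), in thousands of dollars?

-16.5

Rearranging demand gives qd = 31 - 2p. Setting quantity demanded equal to quantity supplied, 31 - 2p = 5p - 11, gives p* = 6 and q* = 19.
Since 5 < 6, the ceiling is binding.
At p = 5: qd = 31 - 2·5 = 21 and qs = 5·5 - 11 = 14.
Producer surplus without the control is ½ · (6 - 2.2) · 19 = 36.1.
With the ceiling, producers sell 14 units at 5, so PS = ½ · (5 - 2.2) · 14 = 19.6.
Change in producer surplus = 19.6 - 36.1 = -16.5.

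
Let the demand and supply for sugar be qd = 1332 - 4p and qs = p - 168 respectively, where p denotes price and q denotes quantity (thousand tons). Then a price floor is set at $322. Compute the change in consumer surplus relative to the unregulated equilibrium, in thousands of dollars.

Setting quantity demanded equal to quantity supplied, 1332 - 4p = p - 168, gives p* = 300 and q* = 132.
Since 322 > 300, the floor is binding.
At p = 322: qd = 1332 - 4·322 = 44 and qs = 322 - 168 = 154.
Consumer surplus without the control is ½ · (333 - 300) · 132 = 2178.
With the floor, consumers buy 44 units at 322, so CS = ½ · (333 - 322) · 44 = 242.
Change in consumer surplus = 242 - 2178 = -1936.

-1936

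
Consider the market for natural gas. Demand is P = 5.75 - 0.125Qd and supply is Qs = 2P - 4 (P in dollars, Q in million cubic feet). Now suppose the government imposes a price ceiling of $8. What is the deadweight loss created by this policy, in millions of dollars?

Rearranging demand gives Qd = 46 - 8P. Setting quantity demanded equal to quantity supplied, 46 - 8P = 2P - 4, gives P* = 5 and Q* = 6.
The ceiling of 8 is above the equilibrium price 5, so it is not binding; the market clears at P* = 5, Q* = 6.
Since the control does not bind, no trades are prevented and deadweight loss is zero.

0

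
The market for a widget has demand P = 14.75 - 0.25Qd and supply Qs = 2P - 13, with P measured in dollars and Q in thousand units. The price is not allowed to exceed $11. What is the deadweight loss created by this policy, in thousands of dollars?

Rearranging demand gives Qd = 59 - 4P. Without the control the market clears where 59 - 4P = 2P - 13, i.e. P* = 12 and Q* = 11.
The ceiling of 11 is below the equilibrium price 12, so it binds.
At P = 11: Qd = 59 - 4·11 = 15 and Qs = 2·11 - 13 = 9.
Quantity traded falls to 9. At Q = 9 the demand price is (59 - 9)/4 = 12.5 and the supply price is (13 + 9)/2 = 11.
Deadweight loss = ½ · (12.5 - 11) · (11 - 9) = ½ · 1.5 · 2 = 1.5.

1.5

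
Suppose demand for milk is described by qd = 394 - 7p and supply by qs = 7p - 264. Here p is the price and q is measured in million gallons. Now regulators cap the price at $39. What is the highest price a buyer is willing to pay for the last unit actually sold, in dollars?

Without the control the market clears where 394 - 7p = 7p - 264, i.e. p* = 47 and q* = 65.
The ceiling of 39 is below the equilibrium price 47, so it binds.
At p = 39: qd = 394 - 7·39 = 121 and qs = 7·39 - 264 = 9.
Only 9 units reach the market. On the demand curve, the marginal buyer's willingness to pay at q = 9 is (394 - 9)/7 = 55.

55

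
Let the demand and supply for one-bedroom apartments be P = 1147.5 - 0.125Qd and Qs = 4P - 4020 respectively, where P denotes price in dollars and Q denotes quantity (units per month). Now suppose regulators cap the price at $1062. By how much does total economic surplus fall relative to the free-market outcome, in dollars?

Rearranging demand gives Qd = 9180 - 8P. Without the control the market clears where 9180 - 8P = 4P - 4020, i.e. P* = 1100 and Q* = 380.
Since 1062 < 1100, the ceiling is binding.
At P = 1062: Qd = 9180 - 8·1062 = 684 and Qs = 4·1062 - 4020 = 228.
Quantity traded falls to 228. At Q = 228 the demand price is (9180 - 228)/8 = 1119 and the supply price is (4020 + 228)/4 = 1062.
Deadweight loss = ½ · (1119 - 1062) · (380 - 228) = ½ · 57 · 152 = 4332.

4332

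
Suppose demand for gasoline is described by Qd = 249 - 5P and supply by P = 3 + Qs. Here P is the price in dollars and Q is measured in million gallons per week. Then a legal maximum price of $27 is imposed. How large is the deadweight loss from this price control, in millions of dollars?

135

Rearranging supply gives Qs = P - 3. Without the control the market clears where 249 - 5P = P - 3, i.e. P* = 42 and Q* = 39.
Since 27 < 42, the ceiling is binding.
At P = 27: Qd = 249 - 5·27 = 114 and Qs = 27 - 3 = 24.
Quantity traded falls to 24. At Q = 24 the demand price is (249 - 24)/5 = 45 and the supply price is 3 + 24 = 27.
Deadweight loss = ½ · (45 - 27) · (39 - 24) = ½ · 18 · 15 = 135.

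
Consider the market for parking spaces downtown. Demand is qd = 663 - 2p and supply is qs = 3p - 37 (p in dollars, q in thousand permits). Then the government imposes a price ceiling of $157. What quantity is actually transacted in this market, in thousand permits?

383

Setting quantity demanded equal to quantity supplied, 663 - 2p = 3p - 37, gives p* = 140 and q* = 383.
Since 157 is above p* = 140, the ceiling does not bind and the free-market outcome prevails.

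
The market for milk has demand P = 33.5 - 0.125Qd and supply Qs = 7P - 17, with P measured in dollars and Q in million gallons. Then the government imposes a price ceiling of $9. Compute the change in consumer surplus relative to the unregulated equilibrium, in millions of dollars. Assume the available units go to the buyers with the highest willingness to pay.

153.75

Rearranging demand gives Qd = 268 - 8P. Equilibrium: 268 - 8P = 7P - 17, so 285 = 15P and P* = 19, Q* = 116.
Since 9 < 19, the ceiling is binding.
At P = 9: Qd = 268 - 8·9 = 196 and Qs = 7·9 - 17 = 46.
Consumer surplus without the control is ½ · (33.5 - 19) · 116 = 841.
With the ceiling, 46 units are sold at 9 (assume they go to the highest-value buyers). The demand price at Q = 46 is 27.75, so CS = ½ · [(33.5 - 9) + (27.75 - 9)] · 46 = 994.75.
Change in consumer surplus = 994.75 - 841 = 153.75.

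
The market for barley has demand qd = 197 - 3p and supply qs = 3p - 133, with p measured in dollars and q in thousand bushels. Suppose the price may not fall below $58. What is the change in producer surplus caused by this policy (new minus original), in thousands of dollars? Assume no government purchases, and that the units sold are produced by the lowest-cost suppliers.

55.5

Setting quantity demanded equal to quantity supplied, 197 - 3p = 3p - 133, gives p* = 55 and q* = 32.
The floor of 58 is above the equilibrium price 55, so it binds.
At p = 58: qd = 197 - 3·58 = 23 and qs = 3·58 - 133 = 41.
Producer surplus without the control is ½ · (55 - 133/3) · 32 = 512/3.
With the floor, 23 units are sold at 58. The supply price at q = 23 is 52, so PS = ½ · [(58 - 133/3) + (58 - 52)] · 23 = 1357/6.
Change in producer surplus = 1357/6 - 512/3 = 55.5.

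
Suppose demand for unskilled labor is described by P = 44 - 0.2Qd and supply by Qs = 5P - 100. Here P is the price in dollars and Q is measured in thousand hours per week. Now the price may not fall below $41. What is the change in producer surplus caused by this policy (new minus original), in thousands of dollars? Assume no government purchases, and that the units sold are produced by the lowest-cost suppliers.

-67.5

Rearranging demand gives Qd = 220 - 5P. Equilibrium: 220 - 5P = 5P - 100, so 320 = 10P and P* = 32, Q* = 60.
The floor of 41 is above the equilibrium price 32, so it binds.
At P = 41: Qd = 220 - 5·41 = 15 and Qs = 5·41 - 100 = 105.
Producer surplus without the control is ½ · (32 - 20) · 60 = 360.
With the floor, 15 units are sold at 41. The supply price at Q = 15 is 23, so PS = ½ · [(41 - 20) + (41 - 23)] · 15 = 292.5.
Change in producer surplus = 292.5 - 360 = -67.5.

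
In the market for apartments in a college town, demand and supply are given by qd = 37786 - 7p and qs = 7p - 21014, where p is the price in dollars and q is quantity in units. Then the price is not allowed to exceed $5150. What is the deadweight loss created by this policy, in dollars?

0

Equilibrium: 37786 - 7p = 7p - 21014, so 58800 = 14p and p* = 4200, q* = 8386.
The ceiling of 5150 is above the equilibrium price 4200, so it is not binding; the market clears at p* = 4200, q* = 8386.
Since the control does not bind, no trades are prevented and deadweight loss is zero.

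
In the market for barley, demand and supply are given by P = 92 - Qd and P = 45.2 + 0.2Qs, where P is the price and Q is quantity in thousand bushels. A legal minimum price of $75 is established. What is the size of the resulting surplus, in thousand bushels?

Rearranging demand gives Qd = 92 - P; rearranging supply gives Qs = 5P - 226. Equilibrium: 92 - P = 5P - 226, so 318 = 6P and P* = 53, Q* = 39.
Since 75 > 53, the floor is binding.
At P = 75: Qd = 92 - 75 = 17 and Qs = 5·75 - 226 = 149.
Surplus = Qs - Qd = 149 - 17 = 132.

132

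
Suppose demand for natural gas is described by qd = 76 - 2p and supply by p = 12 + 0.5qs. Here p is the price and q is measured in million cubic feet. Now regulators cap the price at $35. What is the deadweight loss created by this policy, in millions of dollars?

Rearranging supply gives qs = 2p - 24. In a free market, 76 - 2p = 2p - 24 gives the equilibrium p* = 25, q* = 26.
Since 35 is above p* = 25, the ceiling does not bind and the free-market outcome prevails.
Since the control does not bind, no trades are prevented and deadweight loss is zero.

0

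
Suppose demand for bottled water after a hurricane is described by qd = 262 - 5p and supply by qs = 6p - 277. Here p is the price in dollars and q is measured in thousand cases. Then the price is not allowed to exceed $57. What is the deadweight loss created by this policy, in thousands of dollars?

0

In a free market, 262 - 5p = 6p - 277 gives the equilibrium p* = 49, q* = 17.
Since 57 is above p* = 49, the ceiling does not bind and the free-market outcome prevails.
Since the control does not bind, no trades are prevented and deadweight loss is zero.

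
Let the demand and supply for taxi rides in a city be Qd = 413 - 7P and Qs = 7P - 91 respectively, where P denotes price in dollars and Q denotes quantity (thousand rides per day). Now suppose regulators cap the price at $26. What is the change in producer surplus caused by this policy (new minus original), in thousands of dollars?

Setting quantity demanded equal to quantity supplied, 413 - 7P = 7P - 91, gives P* = 36 and Q* = 161.
Since 26 < 36, the ceiling is binding.
At P = 26: Qd = 413 - 7·26 = 231 and Qs = 7·26 - 91 = 91.
Producer surplus without the control is ½ · (36 - 13) · 161 = 1851.5.
With the ceiling, producers sell 91 units at 26, so PS = ½ · (26 - 13) · 91 = 591.5.
Change in producer surplus = 591.5 - 1851.5 = -1260.

-1260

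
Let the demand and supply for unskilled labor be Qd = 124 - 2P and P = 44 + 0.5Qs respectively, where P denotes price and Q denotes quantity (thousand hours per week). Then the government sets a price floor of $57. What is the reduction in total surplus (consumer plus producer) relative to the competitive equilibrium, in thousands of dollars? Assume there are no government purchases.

Rearranging supply gives Qs = 2P - 88. Without the control the market clears where 124 - 2P = 2P - 88, i.e. P* = 53 and Q* = 18.
Since 57 > 53, the floor is binding.
At P = 57: Qd = 124 - 2·57 = 10 and Qs = 2·57 - 88 = 26.
Quantity traded falls to 10. At Q = 10 the demand price is (124 - 10)/2 = 57 and the supply price is (88 + 10)/2 = 49.
Deadweight loss = ½ · (57 - 49) · (18 - 10) = ½ · 8 · 8 = 32.

32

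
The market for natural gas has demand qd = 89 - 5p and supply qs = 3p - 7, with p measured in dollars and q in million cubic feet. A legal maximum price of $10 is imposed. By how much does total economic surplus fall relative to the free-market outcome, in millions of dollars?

Setting quantity demanded equal to quantity supplied, 89 - 5p = 3p - 7, gives p* = 12 and q* = 29.
Since 10 < 12, the ceiling is binding.
At p = 10: qd = 89 - 5·10 = 39 and qs = 3·10 - 7 = 23.
Quantity traded falls to 23. At q = 23 the demand price is (89 - 23)/5 = 13.2 and the supply price is (7 + 23)/3 = 10.
Deadweight loss = ½ · (13.2 - 10) · (29 - 23) = ½ · 3.2 · 6 = 9.6.

9.6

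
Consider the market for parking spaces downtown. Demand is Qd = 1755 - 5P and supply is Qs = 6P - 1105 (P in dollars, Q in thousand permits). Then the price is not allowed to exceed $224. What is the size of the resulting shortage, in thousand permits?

396

Without the control the market clears where 1755 - 5P = 6P - 1105, i.e. P* = 260 and Q* = 455.
Because the ceiling (224) lies below the market-clearing price, it is binding.
At P = 224: Qd = 1755 - 5·224 = 635 and Qs = 6·224 - 1105 = 239.
Shortage = Qd - Qs = 635 - 239 = 396.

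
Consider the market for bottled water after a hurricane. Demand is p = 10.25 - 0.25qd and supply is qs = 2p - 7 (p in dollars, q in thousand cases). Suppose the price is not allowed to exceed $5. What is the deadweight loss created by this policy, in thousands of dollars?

13.5

Rearranging demand gives qd = 41 - 4p. Setting quantity demanded equal to quantity supplied, 41 - 4p = 2p - 7, gives p* = 8 and q* = 9.
Since 5 < 8, the ceiling is binding.
At p = 5: qd = 41 - 4·5 = 21 and qs = 2·5 - 7 = 3.
Quantity traded falls to 3. At q = 3 the demand price is (41 - 3)/4 = 9.5 and the supply price is (7 + 3)/2 = 5.
Deadweight loss = ½ · (9.5 - 5) · (9 - 3) = ½ · 4.5 · 6 = 13.5.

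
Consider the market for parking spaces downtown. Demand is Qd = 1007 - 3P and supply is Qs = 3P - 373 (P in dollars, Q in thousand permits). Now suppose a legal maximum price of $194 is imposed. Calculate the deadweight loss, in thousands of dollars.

3888

In a free market, 1007 - 3P = 3P - 373 gives the equilibrium P* = 230, Q* = 317.
Since 194 < 230, the ceiling is binding.
At P = 194: Qd = 1007 - 3·194 = 425 and Qs = 3·194 - 373 = 209.
Quantity traded falls to 209. At Q = 209 the demand price is (1007 - 209)/3 = 266 and the supply price is (373 + 209)/3 = 194.
Deadweight loss = ½ · (266 - 194) · (317 - 209) = ½ · 72 · 108 = 3888.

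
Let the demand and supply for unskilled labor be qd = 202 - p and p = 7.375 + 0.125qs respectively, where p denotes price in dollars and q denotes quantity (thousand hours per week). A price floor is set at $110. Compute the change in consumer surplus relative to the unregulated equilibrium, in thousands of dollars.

-10732.5

Rearranging supply gives qs = 8p - 59. In a free market, 202 - p = 8p - 59 gives the equilibrium p* = 29, q* = 173.
Because the floor (110) lies above the market-clearing price, it is binding.
At p = 110: qd = 202 - 110 = 92 and qs = 8·110 - 59 = 821.
Consumer surplus without the control is ½ · (202 - 29) · 173 = 14964.5.
With the floor, consumers buy 92 units at 110, so CS = ½ · (202 - 110) · 92 = 4232.
Change in consumer surplus = 4232 - 14964.5 = -10732.5.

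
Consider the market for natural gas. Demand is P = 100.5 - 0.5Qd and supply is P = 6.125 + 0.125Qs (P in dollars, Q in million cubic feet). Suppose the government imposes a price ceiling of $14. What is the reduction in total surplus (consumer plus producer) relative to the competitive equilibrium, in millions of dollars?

2420

Rearranging demand gives Qd = 201 - 2P; rearranging supply gives Qs = 8P - 49. In a free market, 201 - 2P = 8P - 49 gives the equilibrium P* = 25, Q* = 151.
Since 14 < 25, the ceiling is binding.
At P = 14: Qd = 201 - 2·14 = 173 and Qs = 8·14 - 49 = 63.
Quantity traded falls to 63. At Q = 63 the demand price is (201 - 63)/2 = 69 and the supply price is (49 + 63)/8 = 14.
Deadweight loss = ½ · (69 - 14) · (151 - 63) = ½ · 55 · 88 = 2420.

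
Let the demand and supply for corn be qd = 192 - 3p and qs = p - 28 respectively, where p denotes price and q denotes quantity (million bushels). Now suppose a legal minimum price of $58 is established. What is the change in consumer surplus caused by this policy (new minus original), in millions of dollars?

Equilibrium: 192 - 3p = p - 28, so 220 = 4p and p* = 55, q* = 27.
Because the floor (58) lies above the market-clearing price, it is binding.
At p = 58: qd = 192 - 3·58 = 18 and qs = 58 - 28 = 30.
Consumer surplus without the control is ½ · (64 - 55) · 27 = 121.5.
With the floor, consumers buy 18 units at 58, so CS = ½ · (64 - 58) · 18 = 54.
Change in consumer surplus = 54 - 121.5 = -67.5.

-67.5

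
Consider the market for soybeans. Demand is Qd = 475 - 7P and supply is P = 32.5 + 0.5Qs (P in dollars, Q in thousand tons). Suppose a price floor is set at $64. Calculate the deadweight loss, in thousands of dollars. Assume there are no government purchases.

252

Rearranging supply gives Qs = 2P - 65. Without the control the market clears where 475 - 7P = 2P - 65, i.e. P* = 60 and Q* = 55.
Since 64 > 60, the floor is binding.
At P = 64: Qd = 475 - 7·64 = 27 and Qs = 2·64 - 65 = 63.
Quantity traded falls to 27. At Q = 27 the demand price is (475 - 27)/7 = 64 and the supply price is (65 + 27)/2 = 46.
Deadweight loss = ½ · (64 - 46) · (55 - 27) = ½ · 18 · 28 = 252.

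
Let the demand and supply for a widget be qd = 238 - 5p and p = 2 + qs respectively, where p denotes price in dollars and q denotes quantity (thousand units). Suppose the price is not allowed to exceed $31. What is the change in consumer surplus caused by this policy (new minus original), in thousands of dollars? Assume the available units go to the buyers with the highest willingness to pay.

Rearranging supply gives qs = p - 2. Equilibrium: 238 - 5p = p - 2, so 240 = 6p and p* = 40, q* = 38.
Since 31 < 40, the ceiling is binding.
At p = 31: qd = 238 - 5·31 = 83 and qs = 31 - 2 = 29.
Consumer surplus without the control is ½ · (47.6 - 40) · 38 = 144.4.
With the ceiling, 29 units are sold at 31 (assume they go to the highest-value buyers). The demand price at q = 29 is 41.8, so CS = ½ · [(47.6 - 31) + (41.8 - 31)] · 29 = 397.3.
Change in consumer surplus = 397.3 - 144.4 = 252.9.

252.9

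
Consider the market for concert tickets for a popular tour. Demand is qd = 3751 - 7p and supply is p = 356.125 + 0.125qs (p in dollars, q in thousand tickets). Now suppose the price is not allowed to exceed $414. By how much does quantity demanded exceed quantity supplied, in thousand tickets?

Rearranging supply gives qs = 8p - 2849. In a free market, 3751 - 7p = 8p - 2849 gives the equilibrium p* = 440, q* = 671.
Because the ceiling (414) lies below the market-clearing price, it is binding.
At p = 414: qd = 3751 - 7·414 = 853 and qs = 8·414 - 2849 = 463.
Shortage = qd - qs = 853 - 463 = 390.

390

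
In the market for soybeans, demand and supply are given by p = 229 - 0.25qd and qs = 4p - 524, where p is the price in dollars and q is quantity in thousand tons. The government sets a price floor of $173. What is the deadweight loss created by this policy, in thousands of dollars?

0

Rearranging demand gives qd = 916 - 4p. Equilibrium: 916 - 4p = 4p - 524, so 1440 = 8p and p* = 180, q* = 196.
The floor of 173 is below the equilibrium price 180, so it is not binding; the market clears at p* = 180, q* = 196.
Since the control does not bind, no trades are prevented and deadweight loss is zero.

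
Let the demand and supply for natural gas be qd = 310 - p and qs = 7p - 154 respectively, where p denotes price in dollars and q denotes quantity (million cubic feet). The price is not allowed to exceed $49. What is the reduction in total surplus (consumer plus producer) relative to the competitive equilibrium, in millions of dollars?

Without the control the market clears where 310 - p = 7p - 154, i.e. p* = 58 and q* = 252.
The ceiling of 49 is below the equilibrium price 58, so it binds.
At p = 49: qd = 310 - 49 = 261 and qs = 7·49 - 154 = 189.
Quantity traded falls to 189. At q = 189 the demand price is 310 - 189 = 121 and the supply price is (154 + 189)/7 = 49.
Deadweight loss = ½ · (121 - 49) · (252 - 189) = ½ · 72 · 63 = 2268.

2268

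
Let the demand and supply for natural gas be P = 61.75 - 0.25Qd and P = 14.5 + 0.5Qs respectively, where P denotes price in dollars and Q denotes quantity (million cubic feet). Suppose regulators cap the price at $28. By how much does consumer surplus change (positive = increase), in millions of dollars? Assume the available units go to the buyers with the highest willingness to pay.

324

Rearranging demand gives Qd = 247 - 4P; rearranging supply gives Qs = 2P - 29. Equilibrium: 247 - 4P = 2P - 29, so 276 = 6P and P* = 46, Q* = 63.
The ceiling of 28 is below the equilibrium price 46, so it binds.
At P = 28: Qd = 247 - 4·28 = 135 and Qs = 2·28 - 29 = 27.
Consumer surplus without the control is ½ · (61.75 - 46) · 63 = 496.125.
With the ceiling, 27 units are sold at 28 (assume they go to the highest-value buyers). The demand price at Q = 27 is 55, so CS = ½ · [(61.75 - 28) + (55 - 28)] · 27 = 820.125.
Change in consumer surplus = 820.125 - 496.125 = 324.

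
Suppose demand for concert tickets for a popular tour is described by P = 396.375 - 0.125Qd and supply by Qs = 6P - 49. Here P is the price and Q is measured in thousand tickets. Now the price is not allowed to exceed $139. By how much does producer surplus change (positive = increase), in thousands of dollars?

Rearranging demand gives Qd = 3171 - 8P. In a free market, 3171 - 8P = 6P - 49 gives the equilibrium P* = 230, Q* = 1331.
The ceiling of 139 is below the equilibrium price 230, so it binds.
At P = 139: Qd = 3171 - 8·139 = 2059 and Qs = 6·139 - 49 = 785.
Producer surplus without the control is ½ · (230 - 49/6) · 1331 = 1771561/12.
With the ceiling, producers sell 785 units at 139, so PS = ½ · (139 - 49/6) · 785 = 616225/12.
Change in producer surplus = 616225/12 - 1771561/12 = -96278.

-96278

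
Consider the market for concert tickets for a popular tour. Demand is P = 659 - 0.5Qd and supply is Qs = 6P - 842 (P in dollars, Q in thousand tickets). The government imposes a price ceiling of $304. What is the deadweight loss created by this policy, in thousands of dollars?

0

Rearranging demand gives Qd = 1318 - 2P. Without the control the market clears where 1318 - 2P = 6P - 842, i.e. P* = 270 and Q* = 778.
Since 304 is above P* = 270, the ceiling does not bind and the free-market outcome prevails.
Since the control does not bind, no trades are prevented and deadweight loss is zero.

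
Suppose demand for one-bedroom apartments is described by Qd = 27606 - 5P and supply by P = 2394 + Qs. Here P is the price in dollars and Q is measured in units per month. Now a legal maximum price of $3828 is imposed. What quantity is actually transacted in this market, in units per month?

1434

Rearranging supply gives Qs = P - 2394. Without the control the market clears where 27606 - 5P = P - 2394, i.e. P* = 5000 and Q* = 2606.
The ceiling of 3828 is below the equilibrium price 5000, so it binds.
At P = 3828: Qd = 27606 - 5·3828 = 8466 and Qs = 3828 - 2394 = 1434.
The quantity actually transacted is the short side, supply: 1434.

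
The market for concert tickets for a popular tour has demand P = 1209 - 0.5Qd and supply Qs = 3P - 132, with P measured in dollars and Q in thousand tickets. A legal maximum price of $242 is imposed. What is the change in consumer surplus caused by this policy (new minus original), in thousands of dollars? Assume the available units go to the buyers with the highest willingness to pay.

-2412

Rearranging demand gives Qd = 2418 - 2P. Equilibrium: 2418 - 2P = 3P - 132, so 2550 = 5P and P* = 510, Q* = 1398.
The ceiling of 242 is below the equilibrium price 510, so it binds.
At P = 242: Qd = 2418 - 2·242 = 1934 and Qs = 3·242 - 132 = 594.
Consumer surplus without the control is ½ · (1209 - 510) · 1398 = 488601.
With the ceiling, 594 units are sold at 242 (assume they go to the highest-value buyers). The demand price at Q = 594 is 912, so CS = ½ · [(1209 - 242) + (912 - 242)] · 594 = 486189.
Change in consumer surplus = 486189 - 488601 = -2412.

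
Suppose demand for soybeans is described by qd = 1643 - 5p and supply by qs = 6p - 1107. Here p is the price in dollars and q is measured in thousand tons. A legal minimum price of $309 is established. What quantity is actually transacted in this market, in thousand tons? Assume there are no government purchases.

98

Equilibrium: 1643 - 5p = 6p - 1107, so 2750 = 11p and p* = 250, q* = 393.
Because the floor (309) lies above the market-clearing price, it is binding.
At p = 309: qd = 1643 - 5·309 = 98 and qs = 6·309 - 1107 = 747.
The quantity actually transacted is the short side, demand: 98.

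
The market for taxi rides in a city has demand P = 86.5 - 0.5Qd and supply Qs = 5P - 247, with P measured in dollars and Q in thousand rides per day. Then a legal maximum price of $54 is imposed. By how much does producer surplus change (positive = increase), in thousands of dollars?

-228

Rearranging demand gives Qd = 173 - 2P. Equilibrium: 173 - 2P = 5P - 247, so 420 = 7P and P* = 60, Q* = 53.
Since 54 < 60, the ceiling is binding.
At P = 54: Qd = 173 - 2·54 = 65 and Qs = 5·54 - 247 = 23.
Producer surplus without the control is ½ · (60 - 49.4) · 53 = 280.9.
With the ceiling, producers sell 23 units at 54, so PS = ½ · (54 - 49.4) · 23 = 52.9.
Change in producer surplus = 52.9 - 280.9 = -228.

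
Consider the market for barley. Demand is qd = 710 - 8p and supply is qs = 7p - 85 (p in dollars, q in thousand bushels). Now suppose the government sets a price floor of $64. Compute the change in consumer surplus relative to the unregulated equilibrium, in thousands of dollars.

In a free market, 710 - 8p = 7p - 85 gives the equilibrium p* = 53, q* = 286.
Because the floor (64) lies above the market-clearing price, it is binding.
At p = 64: qd = 710 - 8·64 = 198 and qs = 7·64 - 85 = 363.
Consumer surplus without the control is ½ · (88.75 - 53) · 286 = 5112.25.
With the floor, consumers buy 198 units at 64, so CS = ½ · (88.75 - 64) · 198 = 2450.25.
Change in consumer surplus = 2450.25 - 5112.25 = -2662.

-2662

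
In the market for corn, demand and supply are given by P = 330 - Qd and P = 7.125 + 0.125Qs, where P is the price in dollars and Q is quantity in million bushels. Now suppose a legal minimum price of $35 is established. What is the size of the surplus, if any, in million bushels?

0

Rearranging demand gives Qd = 330 - P; rearranging supply gives Qs = 8P - 57. Without the control the market clears where 330 - P = 8P - 57, i.e. P* = 43 and Q* = 287.
Since 35 is below P* = 43, the floor does not bind and the free-market outcome prevails.
Since the control does not bind, there is no surplus.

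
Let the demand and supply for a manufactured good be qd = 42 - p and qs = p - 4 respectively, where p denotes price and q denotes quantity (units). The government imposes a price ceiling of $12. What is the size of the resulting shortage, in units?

Setting quantity demanded equal to quantity supplied, 42 - p = p - 4, gives p* = 23 and q* = 19.
The ceiling of 12 is below the equilibrium price 23, so it binds.
At p = 12: qd = 42 - 12 = 30 and qs = 12 - 4 = 8.
Shortage = qd - qs = 30 - 8 = 22.

22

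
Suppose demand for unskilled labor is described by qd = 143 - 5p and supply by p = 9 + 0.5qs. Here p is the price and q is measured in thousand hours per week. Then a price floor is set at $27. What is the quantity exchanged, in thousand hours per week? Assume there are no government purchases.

8

Rearranging supply gives qs = 2p - 18. Equilibrium: 143 - 5p = 2p - 18, so 161 = 7p and p* = 23, q* = 28.
Since 27 > 23, the floor is binding.
At p = 27: qd = 143 - 5·27 = 8 and qs = 2·27 - 18 = 36.
The quantity actually transacted is the short side, demand: 8.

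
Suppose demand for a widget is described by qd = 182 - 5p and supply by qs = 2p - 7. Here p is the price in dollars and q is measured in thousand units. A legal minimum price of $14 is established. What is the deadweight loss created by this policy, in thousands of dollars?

0

In a free market, 182 - 5p = 2p - 7 gives the equilibrium p* = 27, q* = 47.
Since 14 is below p* = 27, the floor does not bind and the free-market outcome prevails.
Since the control does not bind, no trades are prevented and deadweight loss is zero.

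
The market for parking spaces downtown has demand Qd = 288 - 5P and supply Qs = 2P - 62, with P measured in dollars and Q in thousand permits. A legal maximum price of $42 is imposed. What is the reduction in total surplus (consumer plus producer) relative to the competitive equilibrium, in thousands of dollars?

Setting quantity demanded equal to quantity supplied, 288 - 5P = 2P - 62, gives P* = 50 and Q* = 38.
Because the ceiling (42) lies below the market-clearing price, it is binding.
At P = 42: Qd = 288 - 5·42 = 78 and Qs = 2·42 - 62 = 22.
Quantity traded falls to 22. At Q = 22 the demand price is (288 - 22)/5 = 53.2 and the supply price is (62 + 22)/2 = 42.
Deadweight loss = ½ · (53.2 - 42) · (38 - 22) = ½ · 11.2 · 16 = 89.6.

89.6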